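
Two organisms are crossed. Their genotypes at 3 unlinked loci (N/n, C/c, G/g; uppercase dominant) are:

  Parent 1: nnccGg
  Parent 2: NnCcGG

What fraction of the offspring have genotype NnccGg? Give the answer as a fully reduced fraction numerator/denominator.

P(NnccGg) = 1/8

nnccGg gametes: ncG×4, ncg×4
NnCcGG gametes: NCG×2, NcG×2, nCG×2, ncG×2
nnccGg×NnCcGG grid (8·8=64): NnCcGG=8 NnCcGg=8 NnccGG=8 NnccGg=8 nnCcGG=8 nnCcGg=8 nnccGG=8 nnccGg=8
NnccGg hits 8/64; gcd=8; 8÷8/64÷8 = 1/8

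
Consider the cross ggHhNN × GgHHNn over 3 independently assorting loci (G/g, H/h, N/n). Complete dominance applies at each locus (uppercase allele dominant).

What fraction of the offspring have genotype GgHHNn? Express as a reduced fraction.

P(GgHHNn) = 1/8

ggHhNN gametes: gHN×4, ghN×4
GgHHNn gametes: GHN×2, GHn×2, gHN×2, gHn×2
ggHhNN×GgHHNn grid (8·8=64): GgHHNN=8 GgHHNn=8 GgHhNN=8 GgHhNn=8 ggHHNN=8 ggHHNn=8 ggHhNN=8 ggHhNn=8
GgHHNn hits 8/64; gcd=8; 8÷8/64÷8 = 1/8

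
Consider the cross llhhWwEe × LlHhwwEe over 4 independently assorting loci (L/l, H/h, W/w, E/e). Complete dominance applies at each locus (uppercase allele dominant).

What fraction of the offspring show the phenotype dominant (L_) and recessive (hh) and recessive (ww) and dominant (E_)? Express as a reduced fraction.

llhhWwEe gametes: lhWE×4, lhWe×4, lhwE×4, lhwe×4
LlHhwwEe gametes: LHwE×2, LHwe×2, LhwE×2, Lhwe×2, lHwE×2, lHwe×2, lhwE×2, lhwe×2
llhhWwEe×LlHhwwEe grid (16·16=256): LlHhWwEE=8 LlHhWwEe=16 LlHhWwee=8 LlHhwwEE=8 LlHhwwEe=16 LlHhwwee=8 LlhhWwEE=8 LlhhWwEe=16 LlhhWwee=8 LlhhwwEE=8 LlhhwwEe=16 Llhhwwee=8 llHhWwEE=8 llHhWwEe=16 llHhWwee=8 llHhwwEE=8 llHhwwEe=16 llHhwwee=8 llhhWwEE=8 llhhWwEe=16 llhhWwee=8 llhhwwEE=8 llhhwwEe=16 llhhwwee=8
L_ hh ww E_ hits 24/256; gcd=8; 24÷8/256÷8 = 3/32

P(L_ hh ww E_) = 3/32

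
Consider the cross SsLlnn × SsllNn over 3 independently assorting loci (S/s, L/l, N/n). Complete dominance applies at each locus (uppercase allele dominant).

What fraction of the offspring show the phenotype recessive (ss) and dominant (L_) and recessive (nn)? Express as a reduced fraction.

SsLlnn gametes: SLn×2, Sln×2, sLn×2, sln×2
SsllNn gametes: SlN×2, Sln×2, slN×2, sln×2
SsLlnn×SsllNn grid (8·8=64): SSLlNn=4 SSLlnn=4 SSllNn=4 SSllnn=4 SsLlNn=8 SsLlnn=8 SsllNn=8 Ssllnn=8 ssLlNn=4 ssLlnn=4 ssllNn=4 ssllnn=4
ss L_ nn hits 4/64; gcd=4; 4÷4/64÷4 = 1/16

P(ss L_ nn) = 1/16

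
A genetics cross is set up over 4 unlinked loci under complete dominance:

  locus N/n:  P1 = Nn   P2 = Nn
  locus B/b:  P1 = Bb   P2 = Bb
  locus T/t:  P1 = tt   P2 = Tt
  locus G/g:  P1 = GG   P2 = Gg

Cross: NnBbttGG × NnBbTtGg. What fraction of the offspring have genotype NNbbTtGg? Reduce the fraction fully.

NnBbttGG gametes: NBtG×4, NbtG×4, nBtG×4, nbtG×4
NnBbTtGg gametes: NBTG×1, NBTg×1, NBtG×1, NBtg×1, NbTG×1, NbTg×1, NbtG×1, Nbtg×1, nBTG×1, nBTg×1, nBtG×1, nBtg×1, nbTG×1, nbTg×1, nbtG×1, nbtg×1
NnBbttGG×NnBbTtGg grid (16·16=256): NNBBTtGG=4 NNBBTtGg=4 NNBBttGG=4 NNBBttGg=4 NNBbTtGG=8 NNBbTtGg=8 NNBbttGG=8 NNBbttGg=8 NNbbTtGG=4 NNbbTtGg=4 NNbbttGG=4 NNbbttGg=4 NnBBTtGG=8 NnBBTtGg=8 NnBBttGG=8 NnBBttGg=8 NnBbTtGG=16 NnBbTtGg=16 NnBbttGG=16 NnBbttGg=16 NnbbTtGG=8 NnbbTtGg=8 NnbbttGG=8 NnbbttGg=8 nnBBTtGG=4 nnBBTtGg=4 nnBBttGG=4 nnBBttGg=4 nnBbTtGG=8 nnBbTtGg=8 nnBbttGG=8 nnBbttGg=8 nnbbTtGG=4 nnbbTtGg=4 nnbbttGG=4 nnbbttGg=4
NNbbTtGg hits 4/256; gcd=4; 4÷4/256÷4 = 1/64

P(NNbbTtGg) = 1/64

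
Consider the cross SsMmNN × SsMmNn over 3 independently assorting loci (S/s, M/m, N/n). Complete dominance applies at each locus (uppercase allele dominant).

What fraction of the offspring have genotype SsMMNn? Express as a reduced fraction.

SsMmNN gametes: SMN×2, SmN×2, sMN×2, smN×2
SsMmNn gametes: SMN×1, SMn×1, SmN×1, Smn×1, sMN×1, sMn×1, smN×1, smn×1
SsMmNN×SsMmNn grid (8·8=64): SSMMNN=2 SSMMNn=2 SSMmNN=4 SSMmNn=4 SSmmNN=2 SSmmNn=2 SsMMNN=4 SsMMNn=4 SsMmNN=8 SsMmNn=8 SsmmNN=4 SsmmNn=4 ssMMNN=2 ssMMNn=2 ssMmNN=4 ssMmNn=4 ssmmNN=2 ssmmNn=2
SsMMNn hits 4/64; gcd=4; 4÷4/64÷4 = 1/16

P(SsMMNn) = 1/16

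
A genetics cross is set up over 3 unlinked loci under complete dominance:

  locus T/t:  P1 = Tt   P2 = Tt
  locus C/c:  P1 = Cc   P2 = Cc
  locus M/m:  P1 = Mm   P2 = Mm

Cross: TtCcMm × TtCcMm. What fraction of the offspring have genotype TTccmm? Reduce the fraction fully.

TtCcMm gametes: TCM×1, TCm×1, TcM×1, Tcm×1, tCM×1, tCm×1, tcM×1, tcm×1
TtCcMm gametes: TCM×1, TCm×1, TcM×1, Tcm×1, tCM×1, tCm×1, tcM×1, tcm×1
TtCcMm×TtCcMm grid (8·8=64): TTCCMM=1 TTCCMm=2 TTCCmm=1 TTCcMM=2 TTCcMm=4 TTCcmm=2 TTccMM=1 TTccMm=2 TTccmm=1 TtCCMM=2 TtCCMm=4 TtCCmm=2 TtCcMM=4 TtCcMm=8 TtCcmm=4 TtccMM=2 TtccMm=4 Ttccmm=2 ttCCMM=1 ttCCMm=2 ttCCmm=1 ttCcMM=2 ttCcMm=4 ttCcmm=2 ttccMM=1 ttccMm=2 ttccmm=1
TTccmm hits 1/64; gcd=1; 1÷1/64÷1 = 1/64

P(TTccmm) = 1/64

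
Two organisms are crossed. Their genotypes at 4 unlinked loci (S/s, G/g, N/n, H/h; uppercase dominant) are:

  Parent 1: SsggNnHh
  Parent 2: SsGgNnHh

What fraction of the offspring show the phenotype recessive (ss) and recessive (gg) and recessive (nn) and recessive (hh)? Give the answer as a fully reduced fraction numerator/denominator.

SsggNnHh gametes: SgNH×2, SgNh×2, SgnH×2, Sgnh×2, sgNH×2, sgNh×2, sgnH×2, sgnh×2
SsGgNnHh gametes: SGNH×1, SGNh×1, SGnH×1, SGnh×1, SgNH×1, SgNh×1, SgnH×1, Sgnh×1, sGNH×1, sGNh×1, sGnH×1, sGnh×1, sgNH×1, sgNh×1, sgnH×1, sgnh×1
SsggNnHh×SsGgNnHh grid (16·16=256): SSGgNNHH=2 SSGgNNHh=4 SSGgNNhh=2 SSGgNnHH=4 SSGgNnHh=8 SSGgNnhh=4 SSGgnnHH=2 SSGgnnHh=4 SSGgnnhh=2 SSggNNHH=2 SSggNNHh=4 SSggNNhh=2 SSggNnHH=4 SSggNnHh=8 SSggNnhh=4 SSggnnHH=2 SSggnnHh=4 SSggnnhh=2 SsGgNNHH=4 SsGgNNHh=8 SsGgNNhh=4 SsGgNnHH=8 SsGgNnHh=16 SsGgNnhh=8 SsGgnnHH=4 SsGgnnHh=8 SsGgnnhh=4 SsggNNHH=4 SsggNNHh=8 SsggNNhh=4 SsggNnHH=8 SsggNnHh=16 SsggNnhh=8 SsggnnHH=4 SsggnnHh=8 Ssggnnhh=4 ssGgNNHH=2 ssGgNNHh=4 ssGgNNhh=2 ssGgNnHH=4 ssGgNnHh=8 ssGgNnhh=4 ssGgnnHH=2 ssGgnnHh=4 ssGgnnhh=2 ssggNNHH=2 ssggNNHh=4 ssggNNhh=2 ssggNnHH=4 ssggNnHh=8 ssggNnhh=4 ssggnnHH=2 ssggnnHh=4 ssggnnhh=2
ss gg nn hh hits 2/256; gcd=2; 2÷2/256÷2 = 1/128

P(ss gg nn hh) = 1/128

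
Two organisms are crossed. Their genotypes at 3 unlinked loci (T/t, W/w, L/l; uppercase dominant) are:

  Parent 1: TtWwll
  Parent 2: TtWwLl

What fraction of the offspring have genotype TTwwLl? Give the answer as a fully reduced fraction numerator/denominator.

TtWwll gametes: TWl×2, Twl×2, tWl×2, twl×2
TtWwLl gametes: TWL×1, TWl×1, TwL×1, Twl×1, tWL×1, tWl×1, twL×1, twl×1
TtWwll×TtWwLl grid (8·8=64): TTWWLl=2 TTWWll=2 TTWwLl=4 TTWwll=4 TTwwLl=2 TTwwll=2 TtWWLl=4 TtWWll=4 TtWwLl=8 TtWwll=8 TtwwLl=4 Ttwwll=4 ttWWLl=2 ttWWll=2 ttWwLl=4 ttWwll=4 ttwwLl=2 ttwwll=2
TTwwLl hits 2/64; gcd=2; 2÷2/64÷2 = 1/32

P(TTwwLl) = 1/32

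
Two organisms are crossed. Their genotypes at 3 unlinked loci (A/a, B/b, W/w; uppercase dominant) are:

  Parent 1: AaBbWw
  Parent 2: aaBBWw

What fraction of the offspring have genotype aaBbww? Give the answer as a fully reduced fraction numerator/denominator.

P(aaBbww) = 1/16

AaBbWw gametes: ABW×1, ABw×1, AbW×1, Abw×1, aBW×1, aBw×1, abW×1, abw×1
aaBBWw gametes: aBW×4, aBw×4
AaBbWw×aaBBWw grid (8·8=64): AaBBWW=4 AaBBWw=8 AaBBww=4 AaBbWW=4 AaBbWw=8 AaBbww=4 aaBBWW=4 aaBBWw=8 aaBBww=4 aaBbWW=4 aaBbWw=8 aaBbww=4
aaBbww hits 4/64; gcd=4; 4÷4/64÷4 = 1/16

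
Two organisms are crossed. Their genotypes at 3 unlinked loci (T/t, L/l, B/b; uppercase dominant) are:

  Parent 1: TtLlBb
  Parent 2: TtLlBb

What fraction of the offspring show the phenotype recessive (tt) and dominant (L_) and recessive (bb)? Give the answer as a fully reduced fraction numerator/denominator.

TtLlBb gametes: TLB×1, TLb×1, TlB×1, Tlb×1, tLB×1, tLb×1, tlB×1, tlb×1
TtLlBb gametes: TLB×1, TLb×1, TlB×1, Tlb×1, tLB×1, tLb×1, tlB×1, tlb×1
TtLlBb×TtLlBb grid (8·8=64): TTLLBB=1 TTLLBb=2 TTLLbb=1 TTLlBB=2 TTLlBb=4 TTLlbb=2 TTllBB=1 TTllBb=2 TTllbb=1 TtLLBB=2 TtLLBb=4 TtLLbb=2 TtLlBB=4 TtLlBb=8 TtLlbb=4 TtllBB=2 TtllBb=4 Ttllbb=2 ttLLBB=1 ttLLBb=2 ttLLbb=1 ttLlBB=2 ttLlBb=4 ttLlbb=2 ttllBB=1 ttllBb=2 ttllbb=1
tt L_ bb hits 3/64; gcd=1; 3÷1/64÷1 = 3/64

P(tt L_ bb) = 3/64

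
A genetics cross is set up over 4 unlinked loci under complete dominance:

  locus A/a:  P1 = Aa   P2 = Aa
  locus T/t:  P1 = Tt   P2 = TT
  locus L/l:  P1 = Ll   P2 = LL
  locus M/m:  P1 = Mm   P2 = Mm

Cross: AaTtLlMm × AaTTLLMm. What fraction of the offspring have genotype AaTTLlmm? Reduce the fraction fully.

AaTtLlMm gametes: ATLM×1, ATLm×1, ATlM×1, ATlm×1, AtLM×1, AtLm×1, AtlM×1, Atlm×1, aTLM×1, aTLm×1, aTlM×1, aTlm×1, atLM×1, atLm×1, atlM×1, atlm×1
AaTTLLMm gametes: ATLM×4, ATLm×4, aTLM×4, aTLm×4
AaTtLlMm×AaTTLLMm grid (16·16=256): AATTLLMM=4 AATTLLMm=8 AATTLLmm=4 AATTLlMM=4 AATTLlMm=8 AATTLlmm=4 AATtLLMM=4 AATtLLMm=8 AATtLLmm=4 AATtLlMM=4 AATtLlMm=8 AATtLlmm=4 AaTTLLMM=8 AaTTLLMm=16 AaTTLLmm=8 AaTTLlMM=8 AaTTLlMm=16 AaTTLlmm=8 AaTtLLMM=8 AaTtLLMm=16 AaTtLLmm=8 AaTtLlMM=8 AaTtLlMm=16 AaTtLlmm=8 aaTTLLMM=4 aaTTLLMm=8 aaTTLLmm=4 aaTTLlMM=4 aaTTLlMm=8 aaTTLlmm=4 aaTtLLMM=4 aaTtLLMm=8 aaTtLLmm=4 aaTtLlMM=4 aaTtLlMm=8 aaTtLlmm=4
AaTTLlmm hits 8/256; gcd=8; 8÷8/256÷8 = 1/32

P(AaTTLlmm) = 1/32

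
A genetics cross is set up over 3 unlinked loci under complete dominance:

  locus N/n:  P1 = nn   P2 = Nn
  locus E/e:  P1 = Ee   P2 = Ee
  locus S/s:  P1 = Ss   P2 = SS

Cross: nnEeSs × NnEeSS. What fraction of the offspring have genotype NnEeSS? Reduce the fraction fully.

nnEeSs gametes: nES×2, nEs×2, neS×2, nes×2
NnEeSS gametes: NES×2, NeS×2, nES×2, neS×2
nnEeSs×NnEeSS grid (8·8=64): NnEESS=4 NnEESs=4 NnEeSS=8 NnEeSs=8 NneeSS=4 NneeSs=4 nnEESS=4 nnEESs=4 nnEeSS=8 nnEeSs=8 nneeSS=4 nneeSs=4
NnEeSS hits 8/64; gcd=8; 8÷8/64÷8 = 1/8

P(NnEeSS) = 1/8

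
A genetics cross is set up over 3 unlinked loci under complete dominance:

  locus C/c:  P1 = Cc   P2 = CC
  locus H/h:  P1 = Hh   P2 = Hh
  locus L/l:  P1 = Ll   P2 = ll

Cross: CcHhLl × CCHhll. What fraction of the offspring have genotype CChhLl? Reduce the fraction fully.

CcHhLl gametes: CHL×1, CHl×1, ChL×1, Chl×1, cHL×1, cHl×1, chL×1, chl×1
CCHhll gametes: CHl×4, Chl×4
CcHhLl×CCHhll grid (8·8=64): CCHHLl=4 CCHHll=4 CCHhLl=8 CCHhll=8 CChhLl=4 CChhll=4 CcHHLl=4 CcHHll=4 CcHhLl=8 CcHhll=8 CchhLl=4 Cchhll=4
CChhLl hits 4/64; gcd=4; 4÷4/64÷4 = 1/16

P(CChhLl) = 1/16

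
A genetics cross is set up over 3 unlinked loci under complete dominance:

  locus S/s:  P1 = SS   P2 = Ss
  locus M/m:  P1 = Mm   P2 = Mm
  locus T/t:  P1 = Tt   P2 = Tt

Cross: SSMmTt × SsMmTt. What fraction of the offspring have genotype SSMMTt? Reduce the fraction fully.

SSMmTt gametes: SMT×2, SMt×2, SmT×2, Smt×2
SsMmTt gametes: SMT×1, SMt×1, SmT×1, Smt×1, sMT×1, sMt×1, smT×1, smt×1
SSMmTt×SsMmTt grid (8·8=64): SSMMTT=2 SSMMTt=4 SSMMtt=2 SSMmTT=4 SSMmTt=8 SSMmtt=4 SSmmTT=2 SSmmTt=4 SSmmtt=2 SsMMTT=2 SsMMTt=4 SsMMtt=2 SsMmTT=4 SsMmTt=8 SsMmtt=4 SsmmTT=2 SsmmTt=4 Ssmmtt=2
SSMMTt hits 4/64; gcd=4; 4÷4/64÷4 = 1/16

P(SSMMTt) = 1/16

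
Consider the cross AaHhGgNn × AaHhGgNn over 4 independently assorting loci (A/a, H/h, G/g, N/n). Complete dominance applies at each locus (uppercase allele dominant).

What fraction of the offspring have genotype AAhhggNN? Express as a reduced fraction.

AaHhGgNn gametes: AHGN×1, AHGn×1, AHgN×1, AHgn×1, AhGN×1, AhGn×1, AhgN×1, Ahgn×1, aHGN×1, aHGn×1, aHgN×1, aHgn×1, ahGN×1, ahGn×1, ahgN×1, ahgn×1
AaHhGgNn gametes: AHGN×1, AHGn×1, AHgN×1, AHgn×1, AhGN×1, AhGn×1, AhgN×1, Ahgn×1, aHGN×1, aHGn×1, aHgN×1, aHgn×1, ahGN×1, ahGn×1, ahgN×1, ahgn×1
AaHhGgNn×AaHhGgNn grid (16·16=256): AAHHGGNN=1 AAHHGGNn=2 AAHHGGnn=1 AAHHGgNN=2 AAHHGgNn=4 AAHHGgnn=2 AAHHggNN=1 AAHHggNn=2 AAHHggnn=1 AAHhGGNN=2 AAHhGGNn=4 AAHhGGnn=2 AAHhGgNN=4 AAHhGgNn=8 AAHhGgnn=4 AAHhggNN=2 AAHhggNn=4 AAHhggnn=2 AAhhGGNN=1 AAhhGGNn=2 AAhhGGnn=1 AAhhGgNN=2 AAhhGgNn=4 AAhhGgnn=2 AAhhggNN=1 AAhhggNn=2 AAhhggnn=1 AaHHGGNN=2 AaHHGGNn=4 AaHHGGnn=2 AaHHGgNN=4 AaHHGgNn=8 AaHHGgnn=4 AaHHggNN=2 AaHHggNn=4 AaHHggnn=2 AaHhGGNN=4 AaHhGGNn=8 AaHhGGnn=4 AaHhGgNN=8 AaHhGgNn=16 AaHhGgnn=8 AaHhggNN=4 AaHhggNn=8 AaHhggnn=4 AahhGGNN=2 AahhGGNn=4 AahhGGnn=2 AahhGgNN=4 AahhGgNn=8 AahhGgnn=4 AahhggNN=2 AahhggNn=4 Aahhggnn=2 aaHHGGNN=1 aaHHGGNn=2 aaHHGGnn=1 aaHHGgNN=2 aaHHGgNn=4 aaHHGgnn=2 aaHHggNN=1 aaHHggNn=2 aaHHggnn=1 aaHhGGNN=2 aaHhGGNn=4 aaHhGGnn=2 aaHhGgNN=4 aaHhGgNn=8 aaHhGgnn=4 aaHhggNN=2 aaHhggNn=4 aaHhggnn=2 aahhGGNN=1 aahhGGNn=2 aahhGGnn=1 aahhGgNN=2 aahhGgNn=4 aahhGgnn=2 aahhggNN=1 aahhggNn=2 aahhggnn=1
AAhhggNN hits 1/256; gcd=1; 1÷1/256÷1 = 1/256

P(AAhhggNN) = 1/256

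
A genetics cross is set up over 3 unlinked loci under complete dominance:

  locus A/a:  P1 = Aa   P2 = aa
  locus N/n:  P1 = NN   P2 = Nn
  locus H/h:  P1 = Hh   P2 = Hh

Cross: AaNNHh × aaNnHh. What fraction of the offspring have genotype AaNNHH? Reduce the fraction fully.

P(AaNNHH) = 1/16

AaNNHh gametes: ANH×2, ANh×2, aNH×2, aNh×2
aaNnHh gametes: aNH×2, aNh×2, anH×2, anh×2
AaNNHh×aaNnHh grid (8·8=64): AaNNHH=4 AaNNHh=8 AaNNhh=4 AaNnHH=4 AaNnHh=8 AaNnhh=4 aaNNHH=4 aaNNHh=8 aaNNhh=4 aaNnHH=4 aaNnHh=8 aaNnhh=4
AaNNHH hits 4/64; gcd=4; 4÷4/64÷4 = 1/16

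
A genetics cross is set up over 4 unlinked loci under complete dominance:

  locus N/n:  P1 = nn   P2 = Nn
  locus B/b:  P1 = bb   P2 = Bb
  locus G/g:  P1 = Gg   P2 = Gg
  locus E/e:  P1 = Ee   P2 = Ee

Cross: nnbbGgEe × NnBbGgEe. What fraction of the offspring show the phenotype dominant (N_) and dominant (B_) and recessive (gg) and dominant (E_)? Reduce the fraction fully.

nnbbGgEe gametes: nbGE×4, nbGe×4, nbgE×4, nbge×4
NnBbGgEe gametes: NBGE×1, NBGe×1, NBgE×1, NBge×1, NbGE×1, NbGe×1, NbgE×1, Nbge×1, nBGE×1, nBGe×1, nBgE×1, nBge×1, nbGE×1, nbGe×1, nbgE×1, nbge×1
nnbbGgEe×NnBbGgEe grid (16·16=256): NnBbGGEE=4 NnBbGGEe=8 NnBbGGee=4 NnBbGgEE=8 NnBbGgEe=16 NnBbGgee=8 NnBbggEE=4 NnBbggEe=8 NnBbggee=4 NnbbGGEE=4 NnbbGGEe=8 NnbbGGee=4 NnbbGgEE=8 NnbbGgEe=16 NnbbGgee=8 NnbbggEE=4 NnbbggEe=8 Nnbbggee=4 nnBbGGEE=4 nnBbGGEe=8 nnBbGGee=4 nnBbGgEE=8 nnBbGgEe=16 nnBbGgee=8 nnBbggEE=4 nnBbggEe=8 nnBbggee=4 nnbbGGEE=4 nnbbGGEe=8 nnbbGGee=4 nnbbGgEE=8 nnbbGgEe=16 nnbbGgee=8 nnbbggEE=4 nnbbggEe=8 nnbbggee=4
N_ B_ gg E_ hits 12/256; gcd=4; 12÷4/256÷4 = 3/64

P(N_ B_ gg E_) = 3/64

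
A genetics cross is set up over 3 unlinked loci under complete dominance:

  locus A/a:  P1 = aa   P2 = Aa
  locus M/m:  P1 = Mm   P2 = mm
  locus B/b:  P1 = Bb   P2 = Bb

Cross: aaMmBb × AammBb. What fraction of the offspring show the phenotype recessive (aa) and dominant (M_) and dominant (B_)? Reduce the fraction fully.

P(aa M_ B_) = 3/16

aaMmBb gametes: aMB×2, aMb×2, amB×2, amb×2
AammBb gametes: AmB×2, Amb×2, amB×2, amb×2
aaMmBb×AammBb grid (8·8=64): AaMmBB=4 AaMmBb=8 AaMmbb=4 AammBB=4 AammBb=8 Aammbb=4 aaMmBB=4 aaMmBb=8 aaMmbb=4 aammBB=4 aammBb=8 aammbb=4
aa M_ B_ hits 12/64; gcd=4; 12÷4/64÷4 = 3/16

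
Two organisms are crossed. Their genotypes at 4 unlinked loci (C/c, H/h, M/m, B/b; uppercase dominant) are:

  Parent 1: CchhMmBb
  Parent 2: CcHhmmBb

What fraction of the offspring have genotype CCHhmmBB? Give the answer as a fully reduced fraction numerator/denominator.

CchhMmBb gametes: ChMB×2, ChMb×2, ChmB×2, Chmb×2, chMB×2, chMb×2, chmB×2, chmb×2
CcHhmmBb gametes: CHmB×2, CHmb×2, ChmB×2, Chmb×2, cHmB×2, cHmb×2, chmB×2, chmb×2
CchhMmBb×CcHhmmBb grid (16·16=256): CCHhMmBB=4 CCHhMmBb=8 CCHhMmbb=4 CCHhmmBB=4 CCHhmmBb=8 CCHhmmbb=4 CChhMmBB=4 CChhMmBb=8 CChhMmbb=4 CChhmmBB=4 CChhmmBb=8 CChhmmbb=4 CcHhMmBB=8 CcHhMmBb=16 CcHhMmbb=8 CcHhmmBB=8 CcHhmmBb=16 CcHhmmbb=8 CchhMmBB=8 CchhMmBb=16 CchhMmbb=8 CchhmmBB=8 CchhmmBb=16 Cchhmmbb=8 ccHhMmBB=4 ccHhMmBb=8 ccHhMmbb=4 ccHhmmBB=4 ccHhmmBb=8 ccHhmmbb=4 cchhMmBB=4 cchhMmBb=8 cchhMmbb=4 cchhmmBB=4 cchhmmBb=8 cchhmmbb=4
CCHhmmBB hits 4/256; gcd=4; 4÷4/256÷4 = 1/64

P(CCHhmmBB) = 1/64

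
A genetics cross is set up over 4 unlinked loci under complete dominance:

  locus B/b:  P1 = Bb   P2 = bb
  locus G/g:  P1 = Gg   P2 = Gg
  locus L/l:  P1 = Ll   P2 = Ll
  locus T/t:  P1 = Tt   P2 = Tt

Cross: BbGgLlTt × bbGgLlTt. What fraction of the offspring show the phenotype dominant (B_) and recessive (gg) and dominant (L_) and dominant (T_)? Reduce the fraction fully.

BbGgLlTt gametes: BGLT×1, BGLt×1, BGlT×1, BGlt×1, BgLT×1, BgLt×1, BglT×1, Bglt×1, bGLT×1, bGLt×1, bGlT×1, bGlt×1, bgLT×1, bgLt×1, bglT×1, bglt×1
bbGgLlTt gametes: bGLT×2, bGLt×2, bGlT×2, bGlt×2, bgLT×2, bgLt×2, bglT×2, bglt×2
BbGgLlTt×bbGgLlTt grid (16·16=256): BbGGLLTT=2 BbGGLLTt=4 BbGGLLtt=2 BbGGLlTT=4 BbGGLlTt=8 BbGGLltt=4 BbGGllTT=2 BbGGllTt=4 BbGGlltt=2 BbGgLLTT=4 BbGgLLTt=8 BbGgLLtt=4 BbGgLlTT=8 BbGgLlTt=16 BbGgLltt=8 BbGgllTT=4 BbGgllTt=8 BbGglltt=4 BbggLLTT=2 BbggLLTt=4 BbggLLtt=2 BbggLlTT=4 BbggLlTt=8 BbggLltt=4 BbggllTT=2 BbggllTt=4 Bbgglltt=2 bbGGLLTT=2 bbGGLLTt=4 bbGGLLtt=2 bbGGLlTT=4 bbGGLlTt=8 bbGGLltt=4 bbGGllTT=2 bbGGllTt=4 bbGGlltt=2 bbGgLLTT=4 bbGgLLTt=8 bbGgLLtt=4 bbGgLlTT=8 bbGgLlTt=16 bbGgLltt=8 bbGgllTT=4 bbGgllTt=8 bbGglltt=4 bbggLLTT=2 bbggLLTt=4 bbggLLtt=2 bbggLlTT=4 bbggLlTt=8 bbggLltt=4 bbggllTT=2 bbggllTt=4 bbgglltt=2
B_ gg L_ T_ hits 18/256; gcd=2; 18÷2/256÷2 = 9/128

P(B_ gg L_ T_) = 9/128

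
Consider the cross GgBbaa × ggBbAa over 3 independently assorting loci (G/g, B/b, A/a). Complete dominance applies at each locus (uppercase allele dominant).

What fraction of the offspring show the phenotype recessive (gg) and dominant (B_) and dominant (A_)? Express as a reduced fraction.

P(gg B_ A_) = 3/16

GgBbaa gametes: GBa×2, Gba×2, gBa×2, gba×2
ggBbAa gametes: gBA×2, gBa×2, gbA×2, gba×2
GgBbaa×ggBbAa grid (8·8=64): GgBBAa=4 GgBBaa=4 GgBbAa=8 GgBbaa=8 GgbbAa=4 Ggbbaa=4 ggBBAa=4 ggBBaa=4 ggBbAa=8 ggBbaa=8 ggbbAa=4 ggbbaa=4
gg B_ A_ hits 12/64; gcd=4; 12÷4/64÷4 = 3/16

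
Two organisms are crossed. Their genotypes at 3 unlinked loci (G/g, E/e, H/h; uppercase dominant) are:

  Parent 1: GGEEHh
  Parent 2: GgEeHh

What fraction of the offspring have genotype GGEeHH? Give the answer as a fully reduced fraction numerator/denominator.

GGEEHh gametes: GEH×4, GEh×4
GgEeHh gametes: GEH×1, GEh×1, GeH×1, Geh×1, gEH×1, gEh×1, geH×1, geh×1
GGEEHh×GgEeHh grid (8·8=64): GGEEHH=4 GGEEHh=8 GGEEhh=4 GGEeHH=4 GGEeHh=8 GGEehh=4 GgEEHH=4 GgEEHh=8 GgEEhh=4 GgEeHH=4 GgEeHh=8 GgEehh=4
GGEeHH hits 4/64; gcd=4; 4÷4/64÷4 = 1/16

P(GGEeHH) = 1/16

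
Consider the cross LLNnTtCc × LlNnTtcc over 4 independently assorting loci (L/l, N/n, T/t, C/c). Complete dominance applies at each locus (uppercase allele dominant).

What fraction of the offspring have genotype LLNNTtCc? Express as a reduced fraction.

LLNnTtCc gametes: LNTC×2, LNTc×2, LNtC×2, LNtc×2, LnTC×2, LnTc×2, LntC×2, Lntc×2
LlNnTtcc gametes: LNTc×2, LNtc×2, LnTc×2, Lntc×2, lNTc×2, lNtc×2, lnTc×2, lntc×2
LLNnTtCc×LlNnTtcc grid (16·16=256): LLNNTTCc=4 LLNNTTcc=4 LLNNTtCc=8 LLNNTtcc=8 LLNNttCc=4 LLNNttcc=4 LLNnTTCc=8 LLNnTTcc=8 LLNnTtCc=16 LLNnTtcc=16 LLNnttCc=8 LLNnttcc=8 LLnnTTCc=4 LLnnTTcc=4 LLnnTtCc=8 LLnnTtcc=8 LLnnttCc=4 LLnnttcc=4 LlNNTTCc=4 LlNNTTcc=4 LlNNTtCc=8 LlNNTtcc=8 LlNNttCc=4 LlNNttcc=4 LlNnTTCc=8 LlNnTTcc=8 LlNnTtCc=16 LlNnTtcc=16 LlNnttCc=8 LlNnttcc=8 LlnnTTCc=4 LlnnTTcc=4 LlnnTtCc=8 LlnnTtcc=8 LlnnttCc=4 Llnnttcc=4
LLNNTtCc hits 8/256; gcd=8; 8÷8/256÷8 = 1/32

P(LLNNTtCc) = 1/32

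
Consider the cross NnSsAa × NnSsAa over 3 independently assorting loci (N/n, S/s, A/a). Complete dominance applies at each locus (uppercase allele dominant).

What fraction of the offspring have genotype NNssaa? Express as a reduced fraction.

P(NNssaa) = 1/64

NnSsAa gametes: NSA×1, NSa×1, NsA×1, Nsa×1, nSA×1, nSa×1, nsA×1, nsa×1
NnSsAa gametes: NSA×1, NSa×1, NsA×1, Nsa×1, nSA×1, nSa×1, nsA×1, nsa×1
NnSsAa×NnSsAa grid (8·8=64): NNSSAA=1 NNSSAa=2 NNSSaa=1 NNSsAA=2 NNSsAa=4 NNSsaa=2 NNssAA=1 NNssAa=2 NNssaa=1 NnSSAA=2 NnSSAa=4 NnSSaa=2 NnSsAA=4 NnSsAa=8 NnSsaa=4 NnssAA=2 NnssAa=4 Nnssaa=2 nnSSAA=1 nnSSAa=2 nnSSaa=1 nnSsAA=2 nnSsAa=4 nnSsaa=2 nnssAA=1 nnssAa=2 nnssaa=1
NNssaa hits 1/64; gcd=1; 1÷1/64÷1 = 1/64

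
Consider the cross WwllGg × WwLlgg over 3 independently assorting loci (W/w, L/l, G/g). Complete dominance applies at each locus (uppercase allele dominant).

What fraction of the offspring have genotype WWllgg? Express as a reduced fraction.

WwllGg gametes: WlG×2, Wlg×2, wlG×2, wlg×2
WwLlgg gametes: WLg×2, Wlg×2, wLg×2, wlg×2
WwllGg×WwLlgg grid (8·8=64): WWLlGg=4 WWLlgg=4 WWllGg=4 WWllgg=4 WwLlGg=8 WwLlgg=8 WwllGg=8 Wwllgg=8 wwLlGg=4 wwLlgg=4 wwllGg=4 wwllgg=4
WWllgg hits 4/64; gcd=4; 4÷4/64÷4 = 1/16

P(WWllgg) = 1/16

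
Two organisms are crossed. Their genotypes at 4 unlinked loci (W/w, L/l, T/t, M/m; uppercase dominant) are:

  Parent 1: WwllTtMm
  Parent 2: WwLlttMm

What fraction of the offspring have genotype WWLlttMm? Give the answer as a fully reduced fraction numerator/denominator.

P(WWLlttMm) = 1/32

WwllTtMm gametes: WlTM×2, WlTm×2, WltM×2, Wltm×2, wlTM×2, wlTm×2, wltM×2, wltm×2
WwLlttMm gametes: WLtM×2, WLtm×2, WltM×2, Wltm×2, wLtM×2, wLtm×2, wltM×2, wltm×2
WwllTtMm×WwLlttMm grid (16·16=256): WWLlTtMM=4 WWLlTtMm=8 WWLlTtmm=4 WWLlttMM=4 WWLlttMm=8 WWLlttmm=4 WWllTtMM=4 WWllTtMm=8 WWllTtmm=4 WWllttMM=4 WWllttMm=8 WWllttmm=4 WwLlTtMM=8 WwLlTtMm=16 WwLlTtmm=8 WwLlttMM=8 WwLlttMm=16 WwLlttmm=8 WwllTtMM=8 WwllTtMm=16 WwllTtmm=8 WwllttMM=8 WwllttMm=16 Wwllttmm=8 wwLlTtMM=4 wwLlTtMm=8 wwLlTtmm=4 wwLlttMM=4 wwLlttMm=8 wwLlttmm=4 wwllTtMM=4 wwllTtMm=8 wwllTtmm=4 wwllttMM=4 wwllttMm=8 wwllttmm=4
WWLlttMm hits 8/256; gcd=8; 8÷8/256÷8 = 1/32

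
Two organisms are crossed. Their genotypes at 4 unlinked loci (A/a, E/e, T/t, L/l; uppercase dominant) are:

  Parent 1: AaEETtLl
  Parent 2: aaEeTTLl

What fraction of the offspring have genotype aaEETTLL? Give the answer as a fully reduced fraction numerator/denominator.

P(aaEETTLL) = 1/32

AaEETtLl gametes: AETL×2, AETl×2, AEtL×2, AEtl×2, aETL×2, aETl×2, aEtL×2, aEtl×2
aaEeTTLl gametes: aETL×4, aETl×4, aeTL×4, aeTl×4
AaEETtLl×aaEeTTLl grid (16·16=256): AaEETTLL=8 AaEETTLl=16 AaEETTll=8 AaEETtLL=8 AaEETtLl=16 AaEETtll=8 AaEeTTLL=8 AaEeTTLl=16 AaEeTTll=8 AaEeTtLL=8 AaEeTtLl=16 AaEeTtll=8 aaEETTLL=8 aaEETTLl=16 aaEETTll=8 aaEETtLL=8 aaEETtLl=16 aaEETtll=8 aaEeTTLL=8 aaEeTTLl=16 aaEeTTll=8 aaEeTtLL=8 aaEeTtLl=16 aaEeTtll=8
aaEETTLL hits 8/256; gcd=8; 8÷8/256÷8 = 1/32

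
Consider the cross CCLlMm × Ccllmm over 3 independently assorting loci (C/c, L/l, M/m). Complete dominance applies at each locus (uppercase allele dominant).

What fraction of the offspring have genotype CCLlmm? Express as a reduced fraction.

P(CCLlmm) = 1/8

CCLlMm gametes: CLM×2, CLm×2, ClM×2, Clm×2
Ccllmm gametes: Clm×4, clm×4
CCLlMm×Ccllmm grid (8·8=64): CCLlMm=8 CCLlmm=8 CCllMm=8 CCllmm=8 CcLlMm=8 CcLlmm=8 CcllMm=8 Ccllmm=8
CCLlmm hits 8/64; gcd=8; 8÷8/64÷8 = 1/8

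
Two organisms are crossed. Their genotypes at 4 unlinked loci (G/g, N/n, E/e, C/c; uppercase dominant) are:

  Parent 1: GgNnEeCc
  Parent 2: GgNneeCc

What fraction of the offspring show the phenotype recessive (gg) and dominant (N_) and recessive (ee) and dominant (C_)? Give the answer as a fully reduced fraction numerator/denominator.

GgNnEeCc gametes: GNEC×1, GNEc×1, GNeC×1, GNec×1, GnEC×1, GnEc×1, GneC×1, Gnec×1, gNEC×1, gNEc×1, gNeC×1, gNec×1, gnEC×1, gnEc×1, gneC×1, gnec×1
GgNneeCc gametes: GNeC×2, GNec×2, GneC×2, Gnec×2, gNeC×2, gNec×2, gneC×2, gnec×2
GgNnEeCc×GgNneeCc grid (16·16=256): GGNNEeCC=2 GGNNEeCc=4 GGNNEecc=2 GGNNeeCC=2 GGNNeeCc=4 GGNNeecc=2 GGNnEeCC=4 GGNnEeCc=8 GGNnEecc=4 GGNneeCC=4 GGNneeCc=8 GGNneecc=4 GGnnEeCC=2 GGnnEeCc=4 GGnnEecc=2 GGnneeCC=2 GGnneeCc=4 GGnneecc=2 GgNNEeCC=4 GgNNEeCc=8 GgNNEecc=4 GgNNeeCC=4 GgNNeeCc=8 GgNNeecc=4 GgNnEeCC=8 GgNnEeCc=16 GgNnEecc=8 GgNneeCC=8 GgNneeCc=16 GgNneecc=8 GgnnEeCC=4 GgnnEeCc=8 GgnnEecc=4 GgnneeCC=4 GgnneeCc=8 Ggnneecc=4 ggNNEeCC=2 ggNNEeCc=4 ggNNEecc=2 ggNNeeCC=2 ggNNeeCc=4 ggNNeecc=2 ggNnEeCC=4 ggNnEeCc=8 ggNnEecc=4 ggNneeCC=4 ggNneeCc=8 ggNneecc=4 ggnnEeCC=2 ggnnEeCc=4 ggnnEecc=2 ggnneeCC=2 ggnneeCc=4 ggnneecc=2
gg N_ ee C_ hits 18/256; gcd=2; 18÷2/256÷2 = 9/128

P(gg N_ ee C_) = 9/128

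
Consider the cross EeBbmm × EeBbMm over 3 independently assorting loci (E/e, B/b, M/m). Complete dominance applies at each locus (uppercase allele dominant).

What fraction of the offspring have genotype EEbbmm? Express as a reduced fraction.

P(EEbbmm) = 1/32

EeBbmm gametes: EBm×2, Ebm×2, eBm×2, ebm×2
EeBbMm gametes: EBM×1, EBm×1, EbM×1, Ebm×1, eBM×1, eBm×1, ebM×1, ebm×1
EeBbmm×EeBbMm grid (8·8=64): EEBBMm=2 EEBBmm=2 EEBbMm=4 EEBbmm=4 EEbbMm=2 EEbbmm=2 EeBBMm=4 EeBBmm=4 EeBbMm=8 EeBbmm=8 EebbMm=4 Eebbmm=4 eeBBMm=2 eeBBmm=2 eeBbMm=4 eeBbmm=4 eebbMm=2 eebbmm=2
EEbbmm hits 2/64; gcd=2; 2÷2/64÷2 = 1/32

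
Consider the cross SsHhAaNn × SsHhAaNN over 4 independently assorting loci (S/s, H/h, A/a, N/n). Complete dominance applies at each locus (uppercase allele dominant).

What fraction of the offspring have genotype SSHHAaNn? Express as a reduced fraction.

P(SSHHAaNn) = 1/64

SsHhAaNn gametes: SHAN×1, SHAn×1, SHaN×1, SHan×1, ShAN×1, ShAn×1, ShaN×1, Shan×1, sHAN×1, sHAn×1, sHaN×1, sHan×1, shAN×1, shAn×1, shaN×1, shan×1
SsHhAaNN gametes: SHAN×2, SHaN×2, ShAN×2, ShaN×2, sHAN×2, sHaN×2, shAN×2, shaN×2
SsHhAaNn×SsHhAaNN grid (16·16=256): SSHHAANN=2 SSHHAANn=2 SSHHAaNN=4 SSHHAaNn=4 SSHHaaNN=2 SSHHaaNn=2 SSHhAANN=4 SSHhAANn=4 SSHhAaNN=8 SSHhAaNn=8 SSHhaaNN=4 SSHhaaNn=4 SShhAANN=2 SShhAANn=2 SShhAaNN=4 SShhAaNn=4 SShhaaNN=2 SShhaaNn=2 SsHHAANN=4 SsHHAANn=4 SsHHAaNN=8 SsHHAaNn=8 SsHHaaNN=4 SsHHaaNn=4 SsHhAANN=8 SsHhAANn=8 SsHhAaNN=16 SsHhAaNn=16 SsHhaaNN=8 SsHhaaNn=8 SshhAANN=4 SshhAANn=4 SshhAaNN=8 SshhAaNn=8 SshhaaNN=4 SshhaaNn=4 ssHHAANN=2 ssHHAANn=2 ssHHAaNN=4 ssHHAaNn=4 ssHHaaNN=2 ssHHaaNn=2 ssHhAANN=4 ssHhAANn=4 ssHhAaNN=8 ssHhAaNn=8 ssHhaaNN=4 ssHhaaNn=4 sshhAANN=2 sshhAANn=2 sshhAaNN=4 sshhAaNn=4 sshhaaNN=2 sshhaaNn=2
SSHHAaNn hits 4/256; gcd=4; 4÷4/256÷4 = 1/64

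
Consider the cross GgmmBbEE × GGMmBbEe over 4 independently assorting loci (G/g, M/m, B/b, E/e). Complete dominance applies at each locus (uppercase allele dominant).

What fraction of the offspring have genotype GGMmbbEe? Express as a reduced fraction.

GgmmBbEE gametes: GmBE×4, GmbE×4, gmBE×4, gmbE×4
GGMmBbEe gametes: GMBE×2, GMBe×2, GMbE×2, GMbe×2, GmBE×2, GmBe×2, GmbE×2, Gmbe×2
GgmmBbEE×GGMmBbEe grid (16·16=256): GGMmBBEE=8 GGMmBBEe=8 GGMmBbEE=16 GGMmBbEe=16 GGMmbbEE=8 GGMmbbEe=8 GGmmBBEE=8 GGmmBBEe=8 GGmmBbEE=16 GGmmBbEe=16 GGmmbbEE=8 GGmmbbEe=8 GgMmBBEE=8 GgMmBBEe=8 GgMmBbEE=16 GgMmBbEe=16 GgMmbbEE=8 GgMmbbEe=8 GgmmBBEE=8 GgmmBBEe=8 GgmmBbEE=16 GgmmBbEe=16 GgmmbbEE=8 GgmmbbEe=8
GGMmbbEe hits 8/256; gcd=8; 8÷8/256÷8 = 1/32

P(GGMmbbEe) = 1/32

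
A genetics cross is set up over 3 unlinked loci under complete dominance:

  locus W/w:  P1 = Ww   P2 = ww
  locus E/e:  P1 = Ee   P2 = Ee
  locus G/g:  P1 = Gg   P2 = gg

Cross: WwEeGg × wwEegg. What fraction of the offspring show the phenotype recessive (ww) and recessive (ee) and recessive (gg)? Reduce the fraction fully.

P(ww ee gg) = 1/16

WwEeGg gametes: WEG×1, WEg×1, WeG×1, Weg×1, wEG×1, wEg×1, weG×1, weg×1
wwEegg gametes: wEg×4, weg×4
WwEeGg×wwEegg grid (8·8=64): WwEEGg=4 WwEEgg=4 WwEeGg=8 WwEegg=8 WweeGg=4 Wweegg=4 wwEEGg=4 wwEEgg=4 wwEeGg=8 wwEegg=8 wweeGg=4 wweegg=4
ww ee gg hits 4/64; gcd=4; 4÷4/64÷4 = 1/16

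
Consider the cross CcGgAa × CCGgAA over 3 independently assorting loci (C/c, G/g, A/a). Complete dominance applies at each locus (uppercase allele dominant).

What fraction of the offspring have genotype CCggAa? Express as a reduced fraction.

CcGgAa gametes: CGA×1, CGa×1, CgA×1, Cga×1, cGA×1, cGa×1, cgA×1, cga×1
CCGgAA gametes: CGA×4, CgA×4
CcGgAa×CCGgAA grid (8·8=64): CCGGAA=4 CCGGAa=4 CCGgAA=8 CCGgAa=8 CCggAA=4 CCggAa=4 CcGGAA=4 CcGGAa=4 CcGgAA=8 CcGgAa=8 CcggAA=4 CcggAa=4
CCggAa hits 4/64; gcd=4; 4÷4/64÷4 = 1/16

P(CCggAa) = 1/16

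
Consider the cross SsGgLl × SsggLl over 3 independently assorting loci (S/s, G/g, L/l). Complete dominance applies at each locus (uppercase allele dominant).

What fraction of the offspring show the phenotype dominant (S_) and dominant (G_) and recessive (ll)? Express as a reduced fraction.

P(S_ G_ ll) = 3/32

SsGgLl gametes: SGL×1, SGl×1, SgL×1, Sgl×1, sGL×1, sGl×1, sgL×1, sgl×1
SsggLl gametes: SgL×2, Sgl×2, sgL×2, sgl×2
SsGgLl×SsggLl grid (8·8=64): SSGgLL=2 SSGgLl=4 SSGgll=2 SSggLL=2 SSggLl=4 SSggll=2 SsGgLL=4 SsGgLl=8 SsGgll=4 SsggLL=4 SsggLl=8 Ssggll=4 ssGgLL=2 ssGgLl=4 ssGgll=2 ssggLL=2 ssggLl=4 ssggll=2
S_ G_ ll hits 6/64; gcd=2; 6÷2/64÷2 = 3/32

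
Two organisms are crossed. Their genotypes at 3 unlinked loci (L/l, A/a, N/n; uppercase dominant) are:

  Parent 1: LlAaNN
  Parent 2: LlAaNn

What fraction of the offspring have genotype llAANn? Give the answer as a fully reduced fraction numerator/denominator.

P(llAANn) = 1/32

LlAaNN gametes: LAN×2, LaN×2, lAN×2, laN×2
LlAaNn gametes: LAN×1, LAn×1, LaN×1, Lan×1, lAN×1, lAn×1, laN×1, lan×1
LlAaNN×LlAaNn grid (8·8=64): LLAANN=2 LLAANn=2 LLAaNN=4 LLAaNn=4 LLaaNN=2 LLaaNn=2 LlAANN=4 LlAANn=4 LlAaNN=8 LlAaNn=8 LlaaNN=4 LlaaNn=4 llAANN=2 llAANn=2 llAaNN=4 llAaNn=4 llaaNN=2 llaaNn=2
llAANn hits 2/64; gcd=2; 2÷2/64÷2 = 1/32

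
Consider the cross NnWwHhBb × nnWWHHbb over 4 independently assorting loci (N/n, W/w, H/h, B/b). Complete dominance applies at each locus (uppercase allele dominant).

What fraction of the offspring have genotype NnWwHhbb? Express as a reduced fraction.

P(NnWwHhbb) = 1/16

NnWwHhBb gametes: NWHB×1, NWHb×1, NWhB×1, NWhb×1, NwHB×1, NwHb×1, NwhB×1, Nwhb×1, nWHB×1, nWHb×1, nWhB×1, nWhb×1, nwHB×1, nwHb×1, nwhB×1, nwhb×1
nnWWHHbb gametes: nWHb×16
NnWwHhBb×nnWWHHbb grid (16·16=256): NnWWHHBb=16 NnWWHHbb=16 NnWWHhBb=16 NnWWHhbb=16 NnWwHHBb=16 NnWwHHbb=16 NnWwHhBb=16 NnWwHhbb=16 nnWWHHBb=16 nnWWHHbb=16 nnWWHhBb=16 nnWWHhbb=16 nnWwHHBb=16 nnWwHHbb=16 nnWwHhBb=16 nnWwHhbb=16
NnWwHhbb hits 16/256; gcd=16; 16÷16/256÷16 = 1/16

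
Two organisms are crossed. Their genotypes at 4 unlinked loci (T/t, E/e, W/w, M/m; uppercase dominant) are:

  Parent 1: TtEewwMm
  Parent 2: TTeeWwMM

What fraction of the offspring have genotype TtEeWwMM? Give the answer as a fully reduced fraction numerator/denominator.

TtEewwMm gametes: TEwM×2, TEwm×2, TewM×2, Tewm×2, tEwM×2, tEwm×2, tewM×2, tewm×2
TTeeWwMM gametes: TeWM×8, TewM×8
TtEewwMm×TTeeWwMM grid (16·16=256): TTEeWwMM=16 TTEeWwMm=16 TTEewwMM=16 TTEewwMm=16 TTeeWwMM=16 TTeeWwMm=16 TTeewwMM=16 TTeewwMm=16 TtEeWwMM=16 TtEeWwMm=16 TtEewwMM=16 TtEewwMm=16 TteeWwMM=16 TteeWwMm=16 TteewwMM=16 TteewwMm=16
TtEeWwMM hits 16/256; gcd=16; 16÷16/256÷16 = 1/16

P(TtEeWwMM) = 1/16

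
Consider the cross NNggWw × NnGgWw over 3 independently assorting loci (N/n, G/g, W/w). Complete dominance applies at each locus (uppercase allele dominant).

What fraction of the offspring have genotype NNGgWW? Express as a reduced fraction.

P(NNGgWW) = 1/16

NNggWw gametes: NgW×4, Ngw×4
NnGgWw gametes: NGW×1, NGw×1, NgW×1, Ngw×1, nGW×1, nGw×1, ngW×1, ngw×1
NNggWw×NnGgWw grid (8·8=64): NNGgWW=4 NNGgWw=8 NNGgww=4 NNggWW=4 NNggWw=8 NNggww=4 NnGgWW=4 NnGgWw=8 NnGgww=4 NnggWW=4 NnggWw=8 Nnggww=4
NNGgWW hits 4/64; gcd=4; 4÷4/64÷4 = 1/16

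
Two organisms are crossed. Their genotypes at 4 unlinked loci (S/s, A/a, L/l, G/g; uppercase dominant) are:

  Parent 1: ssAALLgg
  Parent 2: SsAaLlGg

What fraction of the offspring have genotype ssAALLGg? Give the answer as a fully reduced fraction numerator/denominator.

P(ssAALLGg) = 1/16

ssAALLgg gametes: sALg×16
SsAaLlGg gametes: SALG×1, SALg×1, SAlG×1, SAlg×1, SaLG×1, SaLg×1, SalG×1, Salg×1, sALG×1, sALg×1, sAlG×1, sAlg×1, saLG×1, saLg×1, salG×1, salg×1
ssAALLgg×SsAaLlGg grid (16·16=256): SsAALLGg=16 SsAALLgg=16 SsAALlGg=16 SsAALlgg=16 SsAaLLGg=16 SsAaLLgg=16 SsAaLlGg=16 SsAaLlgg=16 ssAALLGg=16 ssAALLgg=16 ssAALlGg=16 ssAALlgg=16 ssAaLLGg=16 ssAaLLgg=16 ssAaLlGg=16 ssAaLlgg=16
ssAALLGg hits 16/256; gcd=16; 16÷16/256÷16 = 1/16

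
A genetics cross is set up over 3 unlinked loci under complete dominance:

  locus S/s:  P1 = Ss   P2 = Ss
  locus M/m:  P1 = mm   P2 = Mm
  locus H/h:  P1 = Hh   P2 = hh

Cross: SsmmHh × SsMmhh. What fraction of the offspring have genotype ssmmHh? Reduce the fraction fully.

P(ssmmHh) = 1/16

SsmmHh gametes: SmH×2, Smh×2, smH×2, smh×2
SsMmhh gametes: SMh×2, Smh×2, sMh×2, smh×2
SsmmHh×SsMmhh grid (8·8=64): SSMmHh=4 SSMmhh=4 SSmmHh=4 SSmmhh=4 SsMmHh=8 SsMmhh=8 SsmmHh=8 Ssmmhh=8 ssMmHh=4 ssMmhh=4 ssmmHh=4 ssmmhh=4
ssmmHh hits 4/64; gcd=4; 4÷4/64÷4 = 1/16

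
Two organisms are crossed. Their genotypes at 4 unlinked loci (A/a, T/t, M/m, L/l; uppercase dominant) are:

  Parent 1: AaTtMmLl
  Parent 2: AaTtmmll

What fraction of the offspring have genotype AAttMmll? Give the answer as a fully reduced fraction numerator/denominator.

P(AAttMmll) = 1/64

AaTtMmLl gametes: ATML×1, ATMl×1, ATmL×1, ATml×1, AtML×1, AtMl×1, AtmL×1, Atml×1, aTML×1, aTMl×1, aTmL×1, aTml×1, atML×1, atMl×1, atmL×1, atml×1
AaTtmmll gametes: ATml×4, Atml×4, aTml×4, atml×4
AaTtMmLl×AaTtmmll grid (16·16=256): AATTMmLl=4 AATTMmll=4 AATTmmLl=4 AATTmmll=4 AATtMmLl=8 AATtMmll=8 AATtmmLl=8 AATtmmll=8 AAttMmLl=4 AAttMmll=4 AAttmmLl=4 AAttmmll=4 AaTTMmLl=8 AaTTMmll=8 AaTTmmLl=8 AaTTmmll=8 AaTtMmLl=16 AaTtMmll=16 AaTtmmLl=16 AaTtmmll=16 AattMmLl=8 AattMmll=8 AattmmLl=8 Aattmmll=8 aaTTMmLl=4 aaTTMmll=4 aaTTmmLl=4 aaTTmmll=4 aaTtMmLl=8 aaTtMmll=8 aaTtmmLl=8 aaTtmmll=8 aattMmLl=4 aattMmll=4 aattmmLl=4 aattmmll=4
AAttMmll hits 4/256; gcd=4; 4÷4/256÷4 = 1/64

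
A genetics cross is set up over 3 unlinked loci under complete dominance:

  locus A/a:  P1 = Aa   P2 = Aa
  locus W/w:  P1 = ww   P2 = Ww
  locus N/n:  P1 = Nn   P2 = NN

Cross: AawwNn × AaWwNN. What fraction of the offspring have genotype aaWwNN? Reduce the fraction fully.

P(aaWwNN) = 1/16

AawwNn gametes: AwN×2, Awn×2, awN×2, awn×2
AaWwNN gametes: AWN×2, AwN×2, aWN×2, awN×2
AawwNn×AaWwNN grid (8·8=64): AAWwNN=4 AAWwNn=4 AAwwNN=4 AAwwNn=4 AaWwNN=8 AaWwNn=8 AawwNN=8 AawwNn=8 aaWwNN=4 aaWwNn=4 aawwNN=4 aawwNn=4
aaWwNN hits 4/64; gcd=4; 4÷4/64÷4 = 1/16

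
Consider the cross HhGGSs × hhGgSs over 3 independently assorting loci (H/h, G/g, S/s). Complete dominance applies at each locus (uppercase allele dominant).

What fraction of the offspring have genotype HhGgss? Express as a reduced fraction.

HhGGSs gametes: HGS×2, HGs×2, hGS×2, hGs×2
hhGgSs gametes: hGS×2, hGs×2, hgS×2, hgs×2
HhGGSs×hhGgSs grid (8·8=64): HhGGSS=4 HhGGSs=8 HhGGss=4 HhGgSS=4 HhGgSs=8 HhGgss=4 hhGGSS=4 hhGGSs=8 hhGGss=4 hhGgSS=4 hhGgSs=8 hhGgss=4
HhGgss hits 4/64; gcd=4; 4÷4/64÷4 = 1/16

P(HhGgss) = 1/16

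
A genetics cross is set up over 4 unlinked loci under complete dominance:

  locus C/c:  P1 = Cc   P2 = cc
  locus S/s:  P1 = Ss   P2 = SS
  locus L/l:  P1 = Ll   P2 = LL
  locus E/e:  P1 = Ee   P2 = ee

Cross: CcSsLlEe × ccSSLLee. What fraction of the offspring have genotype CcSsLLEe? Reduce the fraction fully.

P(CcSsLLEe) = 1/16

CcSsLlEe gametes: CSLE×1, CSLe×1, CSlE×1, CSle×1, CsLE×1, CsLe×1, CslE×1, Csle×1, cSLE×1, cSLe×1, cSlE×1, cSle×1, csLE×1, csLe×1, cslE×1, csle×1
ccSSLLee gametes: cSLe×16
CcSsLlEe×ccSSLLee grid (16·16=256): CcSSLLEe=16 CcSSLLee=16 CcSSLlEe=16 CcSSLlee=16 CcSsLLEe=16 CcSsLLee=16 CcSsLlEe=16 CcSsLlee=16 ccSSLLEe=16 ccSSLLee=16 ccSSLlEe=16 ccSSLlee=16 ccSsLLEe=16 ccSsLLee=16 ccSsLlEe=16 ccSsLlee=16
CcSsLLEe hits 16/256; gcd=16; 16÷16/256÷16 = 1/16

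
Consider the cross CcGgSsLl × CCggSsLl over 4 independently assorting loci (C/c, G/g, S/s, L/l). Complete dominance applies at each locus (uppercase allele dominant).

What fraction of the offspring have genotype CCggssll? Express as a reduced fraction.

P(CCggssll) = 1/64

CcGgSsLl gametes: CGSL×1, CGSl×1, CGsL×1, CGsl×1, CgSL×1, CgSl×1, CgsL×1, Cgsl×1, cGSL×1, cGSl×1, cGsL×1, cGsl×1, cgSL×1, cgSl×1, cgsL×1, cgsl×1
CCggSsLl gametes: CgSL×4, CgSl×4, CgsL×4, Cgsl×4
CcGgSsLl×CCggSsLl grid (16·16=256): CCGgSSLL=4 CCGgSSLl=8 CCGgSSll=4 CCGgSsLL=8 CCGgSsLl=16 CCGgSsll=8 CCGgssLL=4 CCGgssLl=8 CCGgssll=4 CCggSSLL=4 CCggSSLl=8 CCggSSll=4 CCggSsLL=8 CCggSsLl=16 CCggSsll=8 CCggssLL=4 CCggssLl=8 CCggssll=4 CcGgSSLL=4 CcGgSSLl=8 CcGgSSll=4 CcGgSsLL=8 CcGgSsLl=16 CcGgSsll=8 CcGgssLL=4 CcGgssLl=8 CcGgssll=4 CcggSSLL=4 CcggSSLl=8 CcggSSll=4 CcggSsLL=8 CcggSsLl=16 CcggSsll=8 CcggssLL=4 CcggssLl=8 Ccggssll=4
CCggssll hits 4/256; gcd=4; 4÷4/256÷4 = 1/64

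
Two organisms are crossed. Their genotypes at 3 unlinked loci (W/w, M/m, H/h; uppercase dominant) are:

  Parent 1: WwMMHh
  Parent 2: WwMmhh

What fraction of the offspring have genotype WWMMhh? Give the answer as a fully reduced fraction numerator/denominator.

P(WWMMhh) = 1/16

WwMMHh gametes: WMH×2, WMh×2, wMH×2, wMh×2
WwMmhh gametes: WMh×2, Wmh×2, wMh×2, wmh×2
WwMMHh×WwMmhh grid (8·8=64): WWMMHh=4 WWMMhh=4 WWMmHh=4 WWMmhh=4 WwMMHh=8 WwMMhh=8 WwMmHh=8 WwMmhh=8 wwMMHh=4 wwMMhh=4 wwMmHh=4 wwMmhh=4
WWMMhh hits 4/64; gcd=4; 4÷4/64÷4 = 1/16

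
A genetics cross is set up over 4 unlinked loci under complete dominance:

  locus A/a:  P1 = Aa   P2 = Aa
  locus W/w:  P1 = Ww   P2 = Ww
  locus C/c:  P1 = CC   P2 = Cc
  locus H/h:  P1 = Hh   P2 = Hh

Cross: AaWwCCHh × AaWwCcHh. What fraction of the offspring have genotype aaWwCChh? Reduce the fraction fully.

P(aaWwCChh) = 1/64

AaWwCCHh gametes: AWCH×2, AWCh×2, AwCH×2, AwCh×2, aWCH×2, aWCh×2, awCH×2, awCh×2
AaWwCcHh gametes: AWCH×1, AWCh×1, AWcH×1, AWch×1, AwCH×1, AwCh×1, AwcH×1, Awch×1, aWCH×1, aWCh×1, aWcH×1, aWch×1, awCH×1, awCh×1, awcH×1, awch×1
AaWwCCHh×AaWwCcHh grid (16·16=256): AAWWCCHH=2 AAWWCCHh=4 AAWWCChh=2 AAWWCcHH=2 AAWWCcHh=4 AAWWCchh=2 AAWwCCHH=4 AAWwCCHh=8 AAWwCChh=4 AAWwCcHH=4 AAWwCcHh=8 AAWwCchh=4 AAwwCCHH=2 AAwwCCHh=4 AAwwCChh=2 AAwwCcHH=2 AAwwCcHh=4 AAwwCchh=2 AaWWCCHH=4 AaWWCCHh=8 AaWWCChh=4 AaWWCcHH=4 AaWWCcHh=8 AaWWCchh=4 AaWwCCHH=8 AaWwCCHh=16 AaWwCChh=8 AaWwCcHH=8 AaWwCcHh=16 AaWwCchh=8 AawwCCHH=4 AawwCCHh=8 AawwCChh=4 AawwCcHH=4 AawwCcHh=8 AawwCchh=4 aaWWCCHH=2 aaWWCCHh=4 aaWWCChh=2 aaWWCcHH=2 aaWWCcHh=4 aaWWCchh=2 aaWwCCHH=4 aaWwCCHh=8 aaWwCChh=4 aaWwCcHH=4 aaWwCcHh=8 aaWwCchh=4 aawwCCHH=2 aawwCCHh=4 aawwCChh=2 aawwCcHH=2 aawwCcHh=4 aawwCchh=2
aaWwCChh hits 4/256; gcd=4; 4÷4/256÷4 = 1/64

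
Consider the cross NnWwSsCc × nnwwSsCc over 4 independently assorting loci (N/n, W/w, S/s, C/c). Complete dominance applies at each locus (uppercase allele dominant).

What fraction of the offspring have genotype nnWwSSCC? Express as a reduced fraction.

NnWwSsCc gametes: NWSC×1, NWSc×1, NWsC×1, NWsc×1, NwSC×1, NwSc×1, NwsC×1, Nwsc×1, nWSC×1, nWSc×1, nWsC×1, nWsc×1, nwSC×1, nwSc×1, nwsC×1, nwsc×1
nnwwSsCc gametes: nwSC×4, nwSc×4, nwsC×4, nwsc×4
NnWwSsCc×nnwwSsCc grid (16·16=256): NnWwSSCC=4 NnWwSSCc=8 NnWwSScc=4 NnWwSsCC=8 NnWwSsCc=16 NnWwSscc=8 NnWwssCC=4 NnWwssCc=8 NnWwsscc=4 NnwwSSCC=4 NnwwSSCc=8 NnwwSScc=4 NnwwSsCC=8 NnwwSsCc=16 NnwwSscc=8 NnwwssCC=4 NnwwssCc=8 Nnwwsscc=4 nnWwSSCC=4 nnWwSSCc=8 nnWwSScc=4 nnWwSsCC=8 nnWwSsCc=16 nnWwSscc=8 nnWwssCC=4 nnWwssCc=8 nnWwsscc=4 nnwwSSCC=4 nnwwSSCc=8 nnwwSScc=4 nnwwSsCC=8 nnwwSsCc=16 nnwwSscc=8 nnwwssCC=4 nnwwssCc=8 nnwwsscc=4
nnWwSSCC hits 4/256; gcd=4; 4÷4/256÷4 = 1/64

P(nnWwSSCC) = 1/64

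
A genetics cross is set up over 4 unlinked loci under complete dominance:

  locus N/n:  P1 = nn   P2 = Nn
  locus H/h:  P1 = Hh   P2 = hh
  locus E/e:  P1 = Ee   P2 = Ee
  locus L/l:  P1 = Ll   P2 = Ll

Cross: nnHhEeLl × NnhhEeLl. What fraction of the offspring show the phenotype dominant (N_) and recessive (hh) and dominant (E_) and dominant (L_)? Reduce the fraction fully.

nnHhEeLl gametes: nHEL×2, nHEl×2, nHeL×2, nHel×2, nhEL×2, nhEl×2, nheL×2, nhel×2
NnhhEeLl gametes: NhEL×2, NhEl×2, NheL×2, Nhel×2, nhEL×2, nhEl×2, nheL×2, nhel×2
nnHhEeLl×NnhhEeLl grid (16·16=256): NnHhEELL=4 NnHhEELl=8 NnHhEEll=4 NnHhEeLL=8 NnHhEeLl=16 NnHhEell=8 NnHheeLL=4 NnHheeLl=8 NnHheell=4 NnhhEELL=4 NnhhEELl=8 NnhhEEll=4 NnhhEeLL=8 NnhhEeLl=16 NnhhEell=8 NnhheeLL=4 NnhheeLl=8 Nnhheell=4 nnHhEELL=4 nnHhEELl=8 nnHhEEll=4 nnHhEeLL=8 nnHhEeLl=16 nnHhEell=8 nnHheeLL=4 nnHheeLl=8 nnHheell=4 nnhhEELL=4 nnhhEELl=8 nnhhEEll=4 nnhhEeLL=8 nnhhEeLl=16 nnhhEell=8 nnhheeLL=4 nnhheeLl=8 nnhheell=4
N_ hh E_ L_ hits 36/256; gcd=4; 36÷4/256÷4 = 9/64

P(N_ hh E_ L_) = 9/64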